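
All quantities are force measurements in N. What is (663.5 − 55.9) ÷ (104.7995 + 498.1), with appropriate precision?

1.008

663.5 − 55.9 = 607.6, limited to 1 d.p. → 4 s.f.; 104.7995 + 498.1 = 602.8995, limited to 1 d.p. → 4 s.f.
Carrying full precision, 607.6 ÷ 602.8995 = 1.00779649013…; keep min(4, 4) = 4 s.f.
Rounded to 4 significant figures: 1.008.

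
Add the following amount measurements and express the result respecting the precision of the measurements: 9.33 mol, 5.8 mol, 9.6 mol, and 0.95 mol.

25.7 mol

9.33 mol + 5.8 mol + 9.6 mol + 0.95 mol = 25.68 mol.
Addition/subtraction keeps the fewest decimal places: 9.33 → 2 decimal places, 5.8 → 1 decimal place, 9.6 → 1 decimal place, 0.95 → 2 decimal places; limit is 1.
Rounded to 1 decimal place: 25.7 mol.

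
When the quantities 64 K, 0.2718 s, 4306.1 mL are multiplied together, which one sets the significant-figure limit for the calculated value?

64 K

64 K → 2 s.f.; 0.2718 s → 4 s.f.; 4306.1 mL → 5 s.f.
The fewest is 2 significant figures, from 64 K.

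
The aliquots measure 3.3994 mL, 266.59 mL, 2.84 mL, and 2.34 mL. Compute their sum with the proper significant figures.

275.17 mL

3.3994 mL + 266.59 mL + 2.84 mL + 2.34 mL = 275.1694 mL.
Addition/subtraction keeps the fewest decimal places: 3.3994 → 4 decimal places, 266.59 → 2 decimal places, 2.84 → 2 decimal places, 2.34 → 2 decimal places; limit is 2.
Rounded to 2 decimal places: 275.17 mL.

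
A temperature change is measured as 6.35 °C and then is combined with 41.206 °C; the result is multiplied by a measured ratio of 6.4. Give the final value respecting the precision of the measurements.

6.35 °C + 41.206 °C = 47.556 °C; the sum is limited to 2 decimal places (4 s.f.).
Carrying full precision, 47.556 × 6.4 = 304.3584 °C; 6.4 has 2 s.f., so the result keeps min(4, 2) = 2 s.f.
Rounded to 2 significant figures: 3.0 × 10² °C.

3.0 × 10² °C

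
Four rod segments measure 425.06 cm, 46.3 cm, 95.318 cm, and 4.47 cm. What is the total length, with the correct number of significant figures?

425.06 cm + 46.3 cm + 95.318 cm + 4.47 cm = 571.148 cm.
Addition/subtraction keeps the fewest decimal places: 425.06 → 2 decimal places, 46.3 → 1 decimal place, 95.318 → 3 decimal places, 4.47 → 2 decimal places; limit is 1.
Rounded to 1 decimal place: 571.1 cm.

571.1 cm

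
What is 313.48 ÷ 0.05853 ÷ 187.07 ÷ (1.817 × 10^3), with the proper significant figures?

0.01576

313.48 ÷ 0.05853 ÷ 187.07 ÷ (1.817 × 10^3) = 0.0157569530302…
Multiplication/division keeps the fewest significant figures: 313.48 → 5 s.f., 0.05853 → 4 s.f., 187.07 → 5 s.f., 1.817 × 10^3 → 4 s.f.; limit is 4.
Rounded to 4 significant figures: 0.01576.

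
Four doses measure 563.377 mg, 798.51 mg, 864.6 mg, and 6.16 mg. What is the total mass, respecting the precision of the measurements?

2232.6 mg

563.377 mg + 798.51 mg + 864.6 mg + 6.16 mg = 2232.647 mg.
Addition/subtraction keeps the fewest decimal places: 563.377 → 3 decimal places, 798.51 → 2 decimal places, 864.6 → 1 decimal place, 6.16 → 2 decimal places; limit is 1.
Rounded to 1 decimal place: 2232.6 mg.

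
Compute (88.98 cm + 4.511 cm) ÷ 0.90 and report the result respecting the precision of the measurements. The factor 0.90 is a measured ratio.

1.0 × 10² cm

88.98 cm + 4.511 cm = 93.491 cm; the sum is limited to 2 decimal places (4 s.f.).
Carrying full precision, 93.491 ÷ 0.90 = 103.878888889… cm; 0.90 has 2 s.f., so the result keeps min(4, 2) = 2 s.f.
Rounded to 2 significant figures: 1.0 × 10² cm.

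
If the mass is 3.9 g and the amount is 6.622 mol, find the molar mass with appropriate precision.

molar mass = 3.9 g ÷ 6.622 mol = 0.588945937783… g/mol.
3.9 has 2 significant figures; 6.622 has 4.
Division/multiplication keeps the fewest: 2 significant figures.
Rounded: 0.59 g/mol.

0.59 g/mol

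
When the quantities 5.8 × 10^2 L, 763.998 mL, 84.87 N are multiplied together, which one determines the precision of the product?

5.8 × 10^2 L

5.8 × 10^2 L → 2 s.f.; 763.998 mL → 6 s.f.; 84.87 N → 4 s.f.
The fewest is 2 significant figures, from 5.8 × 10^2 L.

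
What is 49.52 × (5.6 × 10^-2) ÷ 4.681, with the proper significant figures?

49.52 × (5.6 × 10^-2) ÷ 4.681 = 0.592420422987…
Multiplication/division keeps the fewest significant figures: 49.52 → 4 s.f., 5.6 × 10^-2 → 2 s.f., 4.681 → 4 s.f.; limit is 2.
Rounded to 2 significant figures: 0.59.

0.59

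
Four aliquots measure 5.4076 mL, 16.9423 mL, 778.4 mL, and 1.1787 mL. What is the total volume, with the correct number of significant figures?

801.9 mL

5.4076 mL + 16.9423 mL + 778.4 mL + 1.1787 mL = 801.9286 mL.
Addition/subtraction keeps the fewest decimal places: 5.4076 → 4 decimal places, 16.9423 → 4 decimal places, 778.4 → 1 decimal place, 1.1787 → 4 decimal places; limit is 1.
Rounded to 1 decimal place: 801.9 mL.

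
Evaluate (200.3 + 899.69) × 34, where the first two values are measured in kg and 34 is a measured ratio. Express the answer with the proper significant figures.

200.3 kg + 899.69 kg = 1099.99 kg; the sum is limited to 1 decimal place (5 s.f.).
Carrying full precision, 1099.99 × 34 = 37399.66 kg; 34 has 2 s.f., so the result keeps min(5, 2) = 2 s.f.
Rounded to 2 significant figures: 3.7 × 10^4 kg.

3.7 × 10^4 kg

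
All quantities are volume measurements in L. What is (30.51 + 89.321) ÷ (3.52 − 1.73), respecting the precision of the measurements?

66.9

30.51 + 89.321 = 119.831, limited to 2 d.p. → 5 s.f.; 3.52 − 1.73 = 1.79, limited to 2 d.p. → 3 s.f.
Carrying full precision, 119.831 ÷ 1.79 = 66.9446927374…; keep min(5, 3) = 3 s.f.
Rounded to 3 significant figures: 66.9.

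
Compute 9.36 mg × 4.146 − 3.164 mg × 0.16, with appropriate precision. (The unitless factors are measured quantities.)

9.36 × 4.146 = 38.80656 → 38.8 mg (3 s.f., last digit at the 10^-1 place).
3.164 × 0.16 = 0.50624 → 0.51 mg (2 s.f., last digit at the 10^-2 place).
Difference: 38.30032 mg; keep the coarser place, 10^-1.
Result: 38.3 mg.

38.3 mg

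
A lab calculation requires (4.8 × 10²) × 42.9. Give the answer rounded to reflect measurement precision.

2.1 × 10⁴

(4.8 × 10²) × 42.9 = 20592
Multiplication/division keeps the fewest significant figures: 4.8 × 10² → 2 s.f., 42.9 → 3 s.f.; limit is 2.
Rounded to 2 significant figures: 2.1 × 10⁴.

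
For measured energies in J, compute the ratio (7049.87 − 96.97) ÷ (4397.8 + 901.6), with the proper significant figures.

7049.87 − 96.97 = 6952.90, limited to 2 d.p. → 6 s.f.; 4397.8 + 901.6 = 5299.4, limited to 1 d.p. → 5 s.f.
Carrying full precision, 6952.90 ÷ 5299.4 = 1.31201645469…; keep min(6, 5) = 5 s.f.
Rounded to 5 significant figures: 1.3120.

1.3120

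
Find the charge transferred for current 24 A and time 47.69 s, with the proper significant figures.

charge transferred = 24 A × 47.69 s = 1144.56 C.
24 has 2 significant figures; 47.69 has 4.
Division/multiplication keeps the fewest: 2 significant figures.
Rounded: 1.1 × 10³ C.

1.1 × 10³ C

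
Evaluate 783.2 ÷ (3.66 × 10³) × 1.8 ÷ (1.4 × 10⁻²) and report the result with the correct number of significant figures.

28

783.2 ÷ (3.66 × 10³) × 1.8 ÷ (1.4 × 10⁻²) = 27.5128805621…
Multiplication/division keeps the fewest significant figures: 783.2 → 4 s.f., 3.66 × 10³ → 3 s.f., 1.8 → 2 s.f., 1.4 × 10⁻² → 2 s.f.; limit is 2.
Rounded to 2 significant figures: 28.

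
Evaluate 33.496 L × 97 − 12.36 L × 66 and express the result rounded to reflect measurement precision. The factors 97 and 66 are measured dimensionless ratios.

2.4 × 10^3 L

33.496 × 97 = 3249.112 → 3.2 × 10^3 L (2 s.f., last digit at the 10^2 place).
12.36 × 66 = 815.76 → 8.2 × 10^2 L (2 s.f., last digit at the 10^1 place).
Difference: 2433.352 L; keep the coarser place, 10^2.
Result: 2.4 × 10^3 L.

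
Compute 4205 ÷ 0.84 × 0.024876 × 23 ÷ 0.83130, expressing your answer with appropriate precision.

4205 ÷ 0.84 × 0.024876 × 23 ÷ 0.83130 = 3445.38150229…
Multiplication/division keeps the fewest significant figures: 4205 → 4 s.f., 0.84 → 2 s.f., 0.024876 → 5 s.f., 23 → 2 s.f., 0.83130 → 5 s.f.; limit is 2.
Rounded to 2 significant figures: 3.4 × 10³.

3.4 × 10³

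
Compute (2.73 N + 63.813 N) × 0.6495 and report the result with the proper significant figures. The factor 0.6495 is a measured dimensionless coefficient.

43.22 N

2.73 N + 63.813 N = 66.543 N; the sum is limited to 2 decimal places (4 s.f.).
Carrying full precision, 66.543 × 0.6495 = 43.2196785 N; 0.6495 has 4 s.f., so the result keeps min(4, 4) = 4 s.f.
Rounded to 4 significant figures: 43.22 N.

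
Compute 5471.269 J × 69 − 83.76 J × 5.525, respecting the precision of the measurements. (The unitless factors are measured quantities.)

5471.269 × 69 = 377517.561 → 3.8 × 10^5 J (2 s.f., last digit at the 10^4 place).
83.76 × 5.525 = 462.774 → 462.8 J (4 s.f., last digit at the 10^-1 place).
Difference: 377054.787 J; keep the coarser place, 10^4.
Result: 3.8 × 10^5 J.

3.8 × 10^5 J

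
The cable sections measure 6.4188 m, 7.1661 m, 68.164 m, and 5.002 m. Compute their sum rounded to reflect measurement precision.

86.751 m

6.4188 m + 7.1661 m + 68.164 m + 5.002 m = 86.7509 m.
Addition/subtraction keeps the fewest decimal places: 6.4188 → 4 decimal places, 7.1661 → 4 decimal places, 68.164 → 3 decimal places, 5.002 → 3 decimal places; limit is 3.
Rounded to 3 decimal places: 86.751 m.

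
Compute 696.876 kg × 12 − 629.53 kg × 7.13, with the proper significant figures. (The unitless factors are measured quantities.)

3.9 × 10^3 kg

696.876 × 12 = 8362.512 → 8.4 × 10^3 kg (2 s.f., last digit at the 10^2 place).
629.53 × 7.13 = 4488.5489 → 4.49 × 10^3 kg (3 s.f., last digit at the 10^1 place).
Difference: 3873.9631 kg; keep the coarser place, 10^2.
Result: 3.9 × 10^3 kg.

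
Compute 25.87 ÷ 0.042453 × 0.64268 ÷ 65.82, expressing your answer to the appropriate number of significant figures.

5.950

25.87 ÷ 0.042453 × 0.64268 ÷ 65.82 = 5.95010938974…
Multiplication/division keeps the fewest significant figures: 25.87 → 4 s.f., 0.042453 → 5 s.f., 0.64268 → 5 s.f., 65.82 → 4 s.f.; limit is 4.
Rounded to 4 significant figures: 5.950.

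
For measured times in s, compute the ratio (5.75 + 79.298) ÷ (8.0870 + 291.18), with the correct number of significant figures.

5.75 + 79.298 = 85.048, limited to 2 d.p. → 4 s.f.; 8.0870 + 291.18 = 299.2670, limited to 2 d.p. → 5 s.f.
Carrying full precision, 85.048 ÷ 299.2670 = 0.28418769861…; keep min(4, 5) = 4 s.f.
Rounded to 4 significant figures: 0.2842.

0.2842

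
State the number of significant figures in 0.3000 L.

4

0.3000: leading zeros are not significant; trailing zeros after a decimal point are significant.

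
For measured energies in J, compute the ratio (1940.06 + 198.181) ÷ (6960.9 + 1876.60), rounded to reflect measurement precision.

0.24195

1940.06 + 198.181 = 2138.241, limited to 2 d.p. → 6 s.f.; 6960.9 + 1876.60 = 8837.50, limited to 1 d.p. → 5 s.f.
Carrying full precision, 2138.241 ÷ 8837.50 = 0.241950891089…; keep min(6, 5) = 5 s.f.
Rounded to 5 significant figures: 0.24195.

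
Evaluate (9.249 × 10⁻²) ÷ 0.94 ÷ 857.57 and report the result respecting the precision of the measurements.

(9.249 × 10⁻²) ÷ 0.94 ÷ 857.57 = 0.000114735376729…
Multiplication/division keeps the fewest significant figures: 9.249 × 10⁻² → 4 s.f., 0.94 → 2 s.f., 857.57 → 5 s.f.; limit is 2.
Rounded to 2 significant figures: 1.1 × 10⁻⁴.

1.1 × 10⁻⁴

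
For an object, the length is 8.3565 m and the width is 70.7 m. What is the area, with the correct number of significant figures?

area = 8.3565 m × 70.7 m = 590.80455 m².
8.3565 has 5 significant figures; 70.7 has 3.
Division/multiplication keeps the fewest: 3 significant figures.
Rounded: 591 m².

591 m²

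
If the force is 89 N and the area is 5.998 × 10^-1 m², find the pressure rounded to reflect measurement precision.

1.5 × 10^2 Pa

pressure = 89 N ÷ 5.998 × 10^-1 m² = 148.382794265… Pa.
89 has 2 significant figures; 5.998 × 10^-1 has 4.
Division/multiplication keeps the fewest: 2 significant figures.
Rounded: 1.5 × 10^2 Pa.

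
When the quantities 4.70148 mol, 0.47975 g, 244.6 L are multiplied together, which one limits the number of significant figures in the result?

4.70148 mol → 6 s.f.; 0.47975 g → 5 s.f.; 244.6 L → 4 s.f.
The fewest is 4 significant figures, from 244.6 L.

244.6 L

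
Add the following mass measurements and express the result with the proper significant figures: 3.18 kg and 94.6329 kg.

97.81 kg

3.18 kg + 94.6329 kg = 97.8129 kg.
Addition/subtraction keeps the fewest decimal places: 3.18 → 2 decimal places, 94.6329 → 4 decimal places; limit is 2.
Rounded to 2 decimal places: 97.81 kg.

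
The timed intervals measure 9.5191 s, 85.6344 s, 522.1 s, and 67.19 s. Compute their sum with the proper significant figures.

684.4 s

9.5191 s + 85.6344 s + 522.1 s + 67.19 s = 684.4435 s.
Addition/subtraction keeps the fewest decimal places: 9.5191 → 4 decimal places, 85.6344 → 4 decimal places, 522.1 → 1 decimal place, 67.19 → 2 decimal places; limit is 1.
Rounded to 1 decimal place: 684.4 s.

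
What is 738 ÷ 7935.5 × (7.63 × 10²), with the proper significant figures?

738 ÷ 7935.5 × (7.63 × 10²) = 70.9588557747…
Multiplication/division keeps the fewest significant figures: 738 → 3 s.f., 7935.5 → 5 s.f., 7.63 × 10² → 3 s.f.; limit is 3.
Rounded to 3 significant figures: 71.0.

71.0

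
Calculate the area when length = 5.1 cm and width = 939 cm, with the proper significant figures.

area = 5.1 cm × 939 cm = 4788.9 cm².
5.1 has 2 significant figures; 939 has 3.
Division/multiplication keeps the fewest: 2 significant figures.
Rounded: 4.8 × 10³ cm².

4.8 × 10³ cm²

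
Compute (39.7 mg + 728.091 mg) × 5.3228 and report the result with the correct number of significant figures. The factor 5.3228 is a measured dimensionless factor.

4.087 × 10³ mg

39.7 mg + 728.091 mg = 767.791 mg; the sum is limited to 1 decimal place (4 s.f.).
Carrying full precision, 767.791 × 5.3228 = 4086.7979348 mg; 5.3228 has 5 s.f., so the result keeps min(4, 5) = 4 s.f.
Rounded to 4 significant figures: 4.087 × 10³ mg.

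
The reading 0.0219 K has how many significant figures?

0.0219: leading zeros are not significant.

3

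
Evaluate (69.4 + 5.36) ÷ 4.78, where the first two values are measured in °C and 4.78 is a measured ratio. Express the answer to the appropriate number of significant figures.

69.4 °C + 5.36 °C = 74.76 °C; the sum is limited to 1 decimal place (3 s.f.).
Carrying full precision, 74.76 ÷ 4.78 = 15.640167364… °C; 4.78 has 3 s.f., so the result keeps min(3, 3) = 3 s.f.
Rounded to 3 significant figures: 15.6 °C.

15.6 °C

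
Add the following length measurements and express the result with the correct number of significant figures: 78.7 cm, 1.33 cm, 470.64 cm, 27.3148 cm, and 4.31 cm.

78.7 cm + 1.33 cm + 470.64 cm + 27.3148 cm + 4.31 cm = 582.2948 cm.
Addition/subtraction keeps the fewest decimal places: 78.7 → 1 decimal place, 1.33 → 2 decimal places, 470.64 → 2 decimal places, 27.3148 → 4 decimal places, 4.31 → 2 decimal places; limit is 1.
Rounded to 1 decimal place: 582.3 cm.

582.3 cm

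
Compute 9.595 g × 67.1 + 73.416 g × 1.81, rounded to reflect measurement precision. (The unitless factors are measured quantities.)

777 g

9.595 × 67.1 = 643.8245 → 644 g (3 s.f., last digit at the 10^0 place).
73.416 × 1.81 = 132.88296 → 133 g (3 s.f., last digit at the 10^0 place).
Sum: 776.70746 g; keep the coarser place, 10^0.
Result: 777 g.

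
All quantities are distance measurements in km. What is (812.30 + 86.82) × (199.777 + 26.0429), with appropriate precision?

2.0304 × 10⁵ km²

812.30 + 86.82 = 899.12, limited to 2 d.p. → 5 s.f.; 199.777 + 26.0429 = 225.8199, limited to 3 d.p. → 6 s.f.
Carrying full precision, 899.12 × 225.8199 = 203039.188488; keep min(5, 6) = 5 s.f.
Rounded to 5 significant figures: 2.0304 × 10⁵ km².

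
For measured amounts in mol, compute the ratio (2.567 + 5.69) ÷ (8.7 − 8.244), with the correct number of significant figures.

2.567 + 5.69 = 8.257, limited to 2 d.p. → 3 s.f.; 8.7 − 8.244 = 0.456, limited to 1 d.p. → 1 s.f.
Carrying full precision, 8.257 ÷ 0.456 = 18.1074561404…; keep min(3, 1) = 1 s.f.
Rounded to 1 significant figure: 2 × 10¹.

2 × 10¹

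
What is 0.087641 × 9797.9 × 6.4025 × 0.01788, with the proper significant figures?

0.087641 × 9797.9 × 6.4025 × 0.01788 = 98.3008851639…
Multiplication/division keeps the fewest significant figures: 0.087641 → 5 s.f., 9797.9 → 5 s.f., 6.4025 → 5 s.f., 0.01788 → 4 s.f.; limit is 4.
Rounded to 4 significant figures: 98.30.

98.30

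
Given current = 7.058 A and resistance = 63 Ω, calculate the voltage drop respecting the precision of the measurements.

4.4 × 10^2 V

voltage drop = 7.058 A × 63 Ω = 444.654 V.
7.058 has 4 significant figures; 63 has 2.
Division/multiplication keeps the fewest: 2 significant figures.
Rounded: 4.4 × 10^2 V.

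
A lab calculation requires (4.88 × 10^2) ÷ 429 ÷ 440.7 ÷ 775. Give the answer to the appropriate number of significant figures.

3.33 × 10^-6

(4.88 × 10^2) ÷ 429 ÷ 440.7 ÷ 775 = 0.00000333056394894…
Multiplication/division keeps the fewest significant figures: 4.88 × 10^2 → 3 s.f., 429 → 3 s.f., 440.7 → 4 s.f., 775 → 3 s.f.; limit is 3.
Rounded to 3 significant figures: 3.33 × 10^-6.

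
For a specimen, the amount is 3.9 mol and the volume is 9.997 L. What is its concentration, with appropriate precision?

0.39 mol/L

concentration = 3.9 mol ÷ 9.997 L = 0.390117035111… mol/L.
3.9 has 2 significant figures; 9.997 has 4.
Division/multiplication keeps the fewest: 2 significant figures.
Rounded: 0.39 mol/L.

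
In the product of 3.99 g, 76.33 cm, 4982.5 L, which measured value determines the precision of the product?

3.99 g → 3 s.f.; 76.33 cm → 4 s.f.; 4982.5 L → 5 s.f.
The fewest is 3 significant figures, from 3.99 g.

3.99 g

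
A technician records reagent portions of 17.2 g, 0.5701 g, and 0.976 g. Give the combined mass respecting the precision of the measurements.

17.2 g + 0.5701 g + 0.976 g = 18.7461 g.
Addition/subtraction keeps the fewest decimal places: 17.2 → 1 decimal place, 0.5701 → 4 decimal places, 0.976 → 3 decimal places; limit is 1.
Rounded to 1 decimal place: 18.7 g.

18.7 g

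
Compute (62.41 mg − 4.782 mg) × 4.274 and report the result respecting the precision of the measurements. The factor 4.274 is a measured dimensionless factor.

246.3 mg

62.41 mg − 4.782 mg = 57.628 mg; the difference is limited to 2 decimal places (4 s.f.).
Carrying full precision, 57.628 × 4.274 = 246.302072 mg; 4.274 has 4 s.f., so the result keeps min(4, 4) = 4 s.f.
Rounded to 4 significant figures: 246.3 mg.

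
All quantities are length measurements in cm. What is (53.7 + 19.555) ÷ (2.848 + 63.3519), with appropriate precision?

1.11

53.7 + 19.555 = 73.255, limited to 1 d.p. → 3 s.f.; 2.848 + 63.3519 = 66.1999, limited to 3 d.p. → 5 s.f.
Carrying full precision, 73.255 ÷ 66.1999 = 1.10657266854…; keep min(3, 5) = 3 s.f.
Rounded to 3 significant figures: 1.11.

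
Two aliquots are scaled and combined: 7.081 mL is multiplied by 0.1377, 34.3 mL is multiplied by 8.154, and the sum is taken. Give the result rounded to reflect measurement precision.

7.081 × 0.1377 = 0.9750537 → 0.9751 mL (4 s.f., last digit at the 10^-4 place).
34.3 × 8.154 = 279.6822 → 2.80 × 10² mL (3 s.f., last digit at the 10^0 place).
Sum: 280.6572537 mL; keep the coarser place, 10^0.
Result: 281 mL.

281 mL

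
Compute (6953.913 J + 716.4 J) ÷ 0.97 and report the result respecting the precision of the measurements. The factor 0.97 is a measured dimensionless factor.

7.9 × 10³ J

6953.913 J + 716.4 J = 7670.313 J; the sum is limited to 1 decimal place (5 s.f.).
Carrying full precision, 7670.313 ÷ 0.97 = 7907.53917526… J; 0.97 has 2 s.f., so the result keeps min(5, 2) = 2 s.f.
Rounded to 2 significant figures: 7.9 × 10³ J.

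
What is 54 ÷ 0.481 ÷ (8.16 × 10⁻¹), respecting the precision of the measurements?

54 ÷ 0.481 ÷ (8.16 × 10⁻¹) = 137.581019934…
Multiplication/division keeps the fewest significant figures: 54 → 2 s.f., 0.481 → 3 s.f., 8.16 × 10⁻¹ → 3 s.f.; limit is 2.
Rounded to 2 significant figures: 1.4 × 10².

1.4 × 10²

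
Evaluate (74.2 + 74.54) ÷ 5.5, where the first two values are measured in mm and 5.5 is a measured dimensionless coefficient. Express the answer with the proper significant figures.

74.2 mm + 74.54 mm = 148.74 mm; the sum is limited to 1 decimal place (4 s.f.).
Carrying full precision, 148.74 ÷ 5.5 = 27.0436363636… mm; 5.5 has 2 s.f., so the result keeps min(4, 2) = 2 s.f.
Rounded to 2 significant figures: 27 mm.

27 mm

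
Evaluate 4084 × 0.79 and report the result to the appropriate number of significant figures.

4084 × 0.79 = 3226.36
Multiplication/division keeps the fewest significant figures: 4084 → 4 s.f., 0.79 → 2 s.f.; limit is 2.
Rounded to 2 significant figures: 3.2 × 10^3.

3.2 × 10^3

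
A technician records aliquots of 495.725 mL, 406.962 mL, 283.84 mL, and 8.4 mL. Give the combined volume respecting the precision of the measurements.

1194.9 mL

495.725 mL + 406.962 mL + 283.84 mL + 8.4 mL = 1194.927 mL.
Addition/subtraction keeps the fewest decimal places: 495.725 → 3 decimal places, 406.962 → 3 decimal places, 283.84 → 2 decimal places, 8.4 → 1 decimal place; limit is 1.
Rounded to 1 decimal place: 1194.9 mL.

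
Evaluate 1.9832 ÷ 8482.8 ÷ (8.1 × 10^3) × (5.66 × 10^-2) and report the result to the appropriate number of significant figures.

1.6 × 10^-9

1.9832 ÷ 8482.8 ÷ (8.1 × 10^3) × (5.66 × 10^-2) = 1.63364880103 × 10^-9…
Multiplication/division keeps the fewest significant figures: 1.9832 → 5 s.f., 8482.8 → 5 s.f., 8.1 × 10^3 → 2 s.f., 5.66 × 10^-2 → 3 s.f.; limit is 2.
Rounded to 2 significant figures: 1.6 × 10^-9.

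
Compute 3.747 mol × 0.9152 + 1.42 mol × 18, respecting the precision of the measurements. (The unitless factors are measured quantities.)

3.747 × 0.9152 = 3.4292544 → 3.429 mol (4 s.f., last digit at the 10^-3 place).
1.42 × 18 = 25.56 → 26 mol (2 s.f., last digit at the 10^0 place).
Sum: 28.9892544 mol; keep the coarser place, 10^0.
Result: 29 mol.

29 mol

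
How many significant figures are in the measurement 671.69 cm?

671.69: every digit is nonzero and significant.

5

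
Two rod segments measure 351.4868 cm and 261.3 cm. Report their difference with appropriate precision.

351.4868 cm − 261.3 cm = 90.1868 cm.
Addition/subtraction keeps the fewest decimal places: 351.4868 → 4 decimal places, 261.3 → 1 decimal place; limit is 1.
Rounded to 1 decimal place: 90.2 cm.

90.2 cm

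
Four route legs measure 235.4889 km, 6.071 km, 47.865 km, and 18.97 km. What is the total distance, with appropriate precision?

308.39 km

235.4889 km + 6.071 km + 47.865 km + 18.97 km = 308.3949 km.
Addition/subtraction keeps the fewest decimal places: 235.4889 → 4 decimal places, 6.071 → 3 decimal places, 47.865 → 3 decimal places, 18.97 → 2 decimal places; limit is 2.
Rounded to 2 decimal places: 308.39 km.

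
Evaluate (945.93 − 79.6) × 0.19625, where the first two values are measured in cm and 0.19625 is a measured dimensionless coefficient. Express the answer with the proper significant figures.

170.0 cm

945.93 cm − 79.6 cm = 866.33 cm; the difference is limited to 1 decimal place (4 s.f.).
Carrying full precision, 866.33 × 0.19625 = 170.0172625 cm; 0.19625 has 5 s.f., so the result keeps min(4, 5) = 4 s.f.
Rounded to 4 significant figures: 170.0 cm.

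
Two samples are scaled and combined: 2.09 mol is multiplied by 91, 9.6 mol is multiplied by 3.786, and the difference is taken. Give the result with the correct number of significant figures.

1.5 × 10² mol

2.09 × 91 = 190.19 → 1.9 × 10² mol (2 s.f., last digit at the 10^1 place).
9.6 × 3.786 = 36.3456 → 36 mol (2 s.f., last digit at the 10^0 place).
Difference: 153.8444 mol; keep the coarser place, 10^1.
Result: 1.5 × 10² mol.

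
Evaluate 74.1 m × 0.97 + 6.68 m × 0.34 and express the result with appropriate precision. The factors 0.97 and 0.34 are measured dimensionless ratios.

74 m

74.1 × 0.97 = 71.877 → 72 m (2 s.f., last digit at the 10^0 place).
6.68 × 0.34 = 2.2712 → 2.3 m (2 s.f., last digit at the 10^-1 place).
Sum: 74.1482 m; keep the coarser place, 10^0.
Result: 74 m.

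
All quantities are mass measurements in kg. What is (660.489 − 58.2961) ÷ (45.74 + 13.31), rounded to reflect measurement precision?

660.489 − 58.2961 = 602.1929, limited to 3 d.p. → 6 s.f.; 45.74 + 13.31 = 59.05, limited to 2 d.p. → 4 s.f.
Carrying full precision, 602.1929 ÷ 59.05 = 10.1980169348…; keep min(6, 4) = 4 s.f.
Rounded to 4 significant figures: 10.20.

10.20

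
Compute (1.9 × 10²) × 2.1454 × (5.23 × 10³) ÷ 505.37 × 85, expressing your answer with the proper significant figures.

3.6 × 10⁵

(1.9 × 10²) × 2.1454 × (5.23 × 10³) ÷ 505.37 × 85 = 358569.242931…
Multiplication/division keeps the fewest significant figures: 1.9 × 10² → 2 s.f., 2.1454 → 5 s.f., 5.23 × 10³ → 3 s.f., 505.37 → 5 s.f., 85 → 2 s.f.; limit is 2.
Rounded to 2 significant figures: 3.6 × 10⁵.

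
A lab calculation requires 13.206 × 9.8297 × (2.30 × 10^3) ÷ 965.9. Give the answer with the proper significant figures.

13.206 × 9.8297 × (2.30 × 10^3) ÷ 965.9 = 309.105851392…
Multiplication/division keeps the fewest significant figures: 13.206 → 5 s.f., 9.8297 → 5 s.f., 2.30 × 10^3 → 3 s.f., 965.9 → 4 s.f.; limit is 3.
Rounded to 3 significant figures: 309.

309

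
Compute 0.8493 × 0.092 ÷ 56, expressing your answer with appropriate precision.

0.0014

0.8493 × 0.092 ÷ 56 = 0.00139527857143…
Multiplication/division keeps the fewest significant figures: 0.8493 → 4 s.f., 0.092 → 2 s.f., 56 → 2 s.f.; limit is 2.
Rounded to 2 significant figures: 0.0014.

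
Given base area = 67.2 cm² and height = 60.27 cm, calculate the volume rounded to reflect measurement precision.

volume = 67.2 cm² × 60.27 cm = 4050.144 cm³.
67.2 has 3 significant figures; 60.27 has 4.
Division/multiplication keeps the fewest: 3 significant figures.
Rounded: 4.05 × 10^3 cm³.

4.05 × 10^3 cm³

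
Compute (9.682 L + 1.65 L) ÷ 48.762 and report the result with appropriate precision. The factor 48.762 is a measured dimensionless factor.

9.682 L + 1.65 L = 11.332 L; the sum is limited to 2 decimal places (4 s.f.).
Carrying full precision, 11.332 ÷ 48.762 = 0.232394077355… L; 48.762 has 5 s.f., so the result keeps min(4, 5) = 4 s.f.
Rounded to 4 significant figures: 0.2324 L.

0.2324 L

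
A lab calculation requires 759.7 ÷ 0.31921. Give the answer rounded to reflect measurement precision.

759.7 ÷ 0.31921 = 2379.93797187…
Multiplication/division keeps the fewest significant figures: 759.7 → 4 s.f., 0.31921 → 5 s.f.; limit is 4.
Rounded to 4 significant figures: 2.380 × 10^3.

2.380 × 10^3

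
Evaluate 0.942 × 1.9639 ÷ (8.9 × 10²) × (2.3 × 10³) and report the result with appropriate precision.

4.8

0.942 × 1.9639 ÷ (8.9 × 10²) × (2.3 × 10³) = 4.78088285393…
Multiplication/division keeps the fewest significant figures: 0.942 → 3 s.f., 1.9639 → 5 s.f., 8.9 × 10² → 2 s.f., 2.3 × 10³ → 2 s.f.; limit is 2.
Rounded to 2 significant figures: 4.8.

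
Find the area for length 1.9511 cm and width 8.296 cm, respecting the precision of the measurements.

area = 1.9511 cm × 8.296 cm = 16.1863256 cm².
1.9511 has 5 significant figures; 8.296 has 4.
Division/multiplication keeps the fewest: 4 significant figures.
Rounded: 16.19 cm².

16.19 cm²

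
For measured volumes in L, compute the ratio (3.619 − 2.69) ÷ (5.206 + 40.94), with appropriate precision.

0.020

3.619 − 2.69 = 0.929, limited to 2 d.p. → 2 s.f.; 5.206 + 40.94 = 46.146, limited to 2 d.p. → 4 s.f.
Carrying full precision, 0.929 ÷ 46.146 = 0.0201317557318…; keep min(2, 4) = 2 s.f.
Rounded to 2 significant figures: 0.020.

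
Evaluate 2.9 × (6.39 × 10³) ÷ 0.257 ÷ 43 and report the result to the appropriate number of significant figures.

2.9 × (6.39 × 10³) ÷ 0.257 ÷ 43 = 1676.86182246…
Multiplication/division keeps the fewest significant figures: 2.9 → 2 s.f., 6.39 × 10³ → 3 s.f., 0.257 → 3 s.f., 43 → 2 s.f.; limit is 2.
Rounded to 2 significant figures: 1.7 × 10³.

1.7 × 10³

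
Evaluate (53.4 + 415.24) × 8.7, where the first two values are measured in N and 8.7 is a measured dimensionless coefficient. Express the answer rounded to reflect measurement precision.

53.4 N + 415.24 N = 468.64 N; the sum is limited to 1 decimal place (4 s.f.).
Carrying full precision, 468.64 × 8.7 = 4077.168 N; 8.7 has 2 s.f., so the result keeps min(4, 2) = 2 s.f.
Rounded to 2 significant figures: 4.1 × 10^3 N.

4.1 × 10^3 N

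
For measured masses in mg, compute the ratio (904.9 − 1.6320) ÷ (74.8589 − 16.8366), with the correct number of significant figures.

15.57

904.9 − 1.6320 = 903.2680, limited to 1 d.p. → 4 s.f.; 74.8589 − 16.8366 = 58.0223, limited to 4 d.p. → 6 s.f.
Carrying full precision, 903.2680 ÷ 58.0223 = 15.5676007328…; keep min(4, 6) = 4 s.f.
Rounded to 4 significant figures: 15.57.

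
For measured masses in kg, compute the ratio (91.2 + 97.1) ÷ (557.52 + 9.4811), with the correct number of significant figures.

0.3321

91.2 + 97.1 = 188.3, limited to 1 d.p. → 4 s.f.; 557.52 + 9.4811 = 567.0011, limited to 2 d.p. → 5 s.f.
Carrying full precision, 188.3 ÷ 567.0011 = 0.33209812115…; keep min(4, 5) = 4 s.f.
Rounded to 4 significant figures: 0.3321.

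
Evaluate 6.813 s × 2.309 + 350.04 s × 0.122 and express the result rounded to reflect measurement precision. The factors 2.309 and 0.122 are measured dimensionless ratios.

6.813 × 2.309 = 15.731217 → 15.73 s (4 s.f., last digit at the 10^-2 place).
350.04 × 0.122 = 42.70488 → 42.7 s (3 s.f., last digit at the 10^-1 place).
Sum: 58.436097 s; keep the coarser place, 10^-1.
Result: 58.4 s.

58.4 s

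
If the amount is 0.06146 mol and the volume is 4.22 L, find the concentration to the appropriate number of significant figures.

concentration = 0.06146 mol ÷ 4.22 L = 0.0145639810427… mol/L.
0.06146 has 4 significant figures; 4.22 has 3.
Division/multiplication keeps the fewest: 3 significant figures.
Rounded: 0.0146 mol/L.

0.0146 mol/L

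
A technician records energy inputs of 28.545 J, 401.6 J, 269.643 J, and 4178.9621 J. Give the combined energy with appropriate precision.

28.545 J + 401.6 J + 269.643 J + 4178.9621 J = 4878.7501 J.
Addition/subtraction keeps the fewest decimal places: 28.545 → 3 decimal places, 401.6 → 1 decimal place, 269.643 → 3 decimal places, 4178.9621 → 4 decimal places; limit is 1.
Rounded to 1 decimal place: 4878.8 J.

4878.8 J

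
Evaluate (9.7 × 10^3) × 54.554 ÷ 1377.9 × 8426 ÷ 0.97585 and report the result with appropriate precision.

(9.7 × 10^3) × 54.554 ÷ 1377.9 × 8426 ÷ 0.97585 = 3316034.35895…
Multiplication/division keeps the fewest significant figures: 9.7 × 10^3 → 2 s.f., 54.554 → 5 s.f., 1377.9 → 5 s.f., 8426 → 4 s.f., 0.97585 → 5 s.f.; limit is 2.
Rounded to 2 significant figures: 3.3 × 10^6.

3.3 × 10^6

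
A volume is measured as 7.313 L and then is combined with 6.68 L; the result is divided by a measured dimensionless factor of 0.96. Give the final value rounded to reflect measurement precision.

15 L

7.313 L + 6.68 L = 13.993 L; the sum is limited to 2 decimal places (4 s.f.).
Carrying full precision, 13.993 ÷ 0.96 = 14.5760416667… L; 0.96 has 2 s.f., so the result keeps min(4, 2) = 2 s.f.
Rounded to 2 significant figures: 15 L.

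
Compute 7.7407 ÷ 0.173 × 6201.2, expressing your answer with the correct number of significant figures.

7.7407 ÷ 0.173 × 6201.2 = 277466.062659…
Multiplication/division keeps the fewest significant figures: 7.7407 → 5 s.f., 0.173 → 3 s.f., 6201.2 → 5 s.f.; limit is 3.
Rounded to 3 significant figures: 2.77 × 10⁵.

2.77 × 10⁵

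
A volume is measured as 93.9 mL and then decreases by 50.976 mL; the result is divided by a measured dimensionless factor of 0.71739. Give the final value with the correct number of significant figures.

59.8 mL

93.9 mL − 50.976 mL = 42.924 mL; the difference is limited to 1 decimal place (3 s.f.).
Carrying full precision, 42.924 ÷ 0.71739 = 59.8335633338… mL; 0.71739 has 5 s.f., so the result keeps min(3, 5) = 3 s.f.
Rounded to 3 significant figures: 59.8 mL.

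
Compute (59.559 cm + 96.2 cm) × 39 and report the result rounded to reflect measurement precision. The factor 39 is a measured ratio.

6.1 × 10³ cm

59.559 cm + 96.2 cm = 155.759 cm; the sum is limited to 1 decimal place (4 s.f.).
Carrying full precision, 155.759 × 39 = 6074.601 cm; 39 has 2 s.f., so the result keeps min(4, 2) = 2 s.f.
Rounded to 2 significant figures: 6.1 × 10³ cm.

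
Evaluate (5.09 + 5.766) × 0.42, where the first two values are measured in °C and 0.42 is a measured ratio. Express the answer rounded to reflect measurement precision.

5.09 °C + 5.766 °C = 10.856 °C; the sum is limited to 2 decimal places (4 s.f.).
Carrying full precision, 10.856 × 0.42 = 4.55952 °C; 0.42 has 2 s.f., so the result keeps min(4, 2) = 2 s.f.
Rounded to 2 significant figures: 4.6 °C.

4.6 °C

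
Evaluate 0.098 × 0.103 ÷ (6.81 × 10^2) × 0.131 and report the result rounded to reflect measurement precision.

1.9 × 10^-6

0.098 × 0.103 ÷ (6.81 × 10^2) × 0.131 = 0.00000194172393539…
Multiplication/division keeps the fewest significant figures: 0.098 → 2 s.f., 0.103 → 3 s.f., 6.81 × 10^2 → 3 s.f., 0.131 → 3 s.f.; limit is 2.
Rounded to 2 significant figures: 1.9 × 10^-6.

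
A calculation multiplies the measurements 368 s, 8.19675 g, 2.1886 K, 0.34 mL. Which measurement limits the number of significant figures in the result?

0.34 mL

368 s → 3 s.f.; 8.19675 g → 6 s.f.; 2.1886 K → 5 s.f.; 0.34 mL → 2 s.f.
The fewest is 2 significant figures, from 0.34 mL.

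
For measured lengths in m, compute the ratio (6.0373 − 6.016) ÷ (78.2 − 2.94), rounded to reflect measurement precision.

6.0373 − 6.016 = 0.0213, limited to 3 d.p. → 2 s.f.; 78.2 − 2.94 = 75.26, limited to 1 d.p. → 3 s.f.
Carrying full precision, 0.0213 ÷ 75.26 = 0.000283018867925…; keep min(2, 3) = 2 s.f.
Rounded to 2 significant figures: 2.8 × 10^-4.

2.8 × 10^-4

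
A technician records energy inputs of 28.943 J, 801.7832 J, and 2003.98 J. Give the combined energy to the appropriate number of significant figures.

28.943 J + 801.7832 J + 2003.98 J = 2834.7062 J.
Addition/subtraction keeps the fewest decimal places: 28.943 → 3 decimal places, 801.7832 → 4 decimal places, 2003.98 → 2 decimal places; limit is 2.
Rounded to 2 decimal places: 2834.71 J.

2834.71 J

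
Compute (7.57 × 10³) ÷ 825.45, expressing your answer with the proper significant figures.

9.17

(7.57 × 10³) ÷ 825.45 = 9.17075534557…
Multiplication/division keeps the fewest significant figures: 7.57 × 10³ → 3 s.f., 825.45 → 5 s.f.; limit is 3.
Rounded to 3 significant figures: 9.17.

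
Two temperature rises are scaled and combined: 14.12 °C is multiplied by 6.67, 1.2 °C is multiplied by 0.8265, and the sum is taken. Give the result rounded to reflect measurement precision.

95.2 °C

14.12 × 6.67 = 94.1804 → 94.2 °C (3 s.f., last digit at the 10^-1 place).
1.2 × 0.8265 = 0.9918 → 0.99 °C (2 s.f., last digit at the 10^-2 place).
Sum: 95.1722 °C; keep the coarser place, 10^-1.
Result: 95.2 °C.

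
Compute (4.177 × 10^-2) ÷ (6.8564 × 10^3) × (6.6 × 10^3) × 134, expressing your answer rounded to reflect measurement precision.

(4.177 × 10^-2) ÷ (6.8564 × 10^3) × (6.6 × 10^3) × 134 = 5.38786943586…
Multiplication/division keeps the fewest significant figures: 4.177 × 10^-2 → 4 s.f., 6.8564 × 10^3 → 5 s.f., 6.6 × 10^3 → 2 s.f., 134 → 3 s.f.; limit is 2.
Rounded to 2 significant figures: 5.4.

5.4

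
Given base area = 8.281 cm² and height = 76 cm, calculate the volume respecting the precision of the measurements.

6.3 × 10^2 cm³

volume = 8.281 cm² × 76 cm = 629.356 cm³.
8.281 has 4 significant figures; 76 has 2.
Division/multiplication keeps the fewest: 2 significant figures.
Rounded: 6.3 × 10^2 cm³.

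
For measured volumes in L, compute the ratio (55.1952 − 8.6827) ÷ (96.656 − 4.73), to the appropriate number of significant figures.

55.1952 − 8.6827 = 46.5125, limited to 4 d.p. → 6 s.f.; 96.656 − 4.73 = 91.926, limited to 2 d.p. → 4 s.f.
Carrying full precision, 46.5125 ÷ 91.926 = 0.505977634184…; keep min(6, 4) = 4 s.f.
Rounded to 4 significant figures: 0.5060.

0.5060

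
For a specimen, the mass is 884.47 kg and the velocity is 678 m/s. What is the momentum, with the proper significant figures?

momentum = 884.47 kg × 678 m/s = 599670.66 kg·m/s.
884.47 has 5 significant figures; 678 has 3.
Division/multiplication keeps the fewest: 3 significant figures.
Rounded: 6.00 × 10^5 kg·m/s.

6.00 × 10^5 kg·m/s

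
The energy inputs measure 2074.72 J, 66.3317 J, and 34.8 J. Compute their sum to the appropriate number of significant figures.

2175.9 J

2074.72 J + 66.3317 J + 34.8 J = 2175.8517 J.
Addition/subtraction keeps the fewest decimal places: 2074.72 → 2 decimal places, 66.3317 → 4 decimal places, 34.8 → 1 decimal place; limit is 1.
Rounded to 1 decimal place: 2175.9 J.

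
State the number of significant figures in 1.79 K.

1.79: every digit is nonzero and significant.

3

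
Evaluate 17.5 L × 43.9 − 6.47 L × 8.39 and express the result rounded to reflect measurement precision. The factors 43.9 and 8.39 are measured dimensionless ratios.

714 L

17.5 × 43.9 = 768.25 → 7.68 × 10^2 L (3 s.f., last digit at the 10^0 place).
6.47 × 8.39 = 54.2833 → 54.3 L (3 s.f., last digit at the 10^-1 place).
Difference: 713.9667 L; keep the coarser place, 10^0.
Result: 714 L.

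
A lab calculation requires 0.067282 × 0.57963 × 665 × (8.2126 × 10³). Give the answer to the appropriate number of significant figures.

2.13 × 10⁵

0.067282 × 0.57963 × 665 × (8.2126 × 10³) = 212986.493664…
Multiplication/division keeps the fewest significant figures: 0.067282 → 5 s.f., 0.57963 → 5 s.f., 665 → 3 s.f., 8.2126 × 10³ → 5 s.f.; limit is 3.
Rounded to 3 significant figures: 2.13 × 10⁵.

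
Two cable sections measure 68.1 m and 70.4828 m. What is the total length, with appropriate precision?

138.6 m

68.1 m + 70.4828 m = 138.5828 m.
Addition/subtraction keeps the fewest decimal places: 68.1 → 1 decimal place, 70.4828 → 4 decimal places; limit is 1.
Rounded to 1 decimal place: 138.6 m.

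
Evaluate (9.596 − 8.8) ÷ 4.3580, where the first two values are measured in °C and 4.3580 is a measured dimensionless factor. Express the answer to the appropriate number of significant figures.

0.2 °C

9.596 °C − 8.8 °C = 0.796 °C; the difference is limited to 1 decimal place (1 s.f.).
Carrying full precision, 0.796 ÷ 4.3580 = 0.182652592933… °C; 4.3580 has 5 s.f., so the result keeps min(1, 5) = 1 s.f.
Rounded to 1 significant figure: 0.2 °C.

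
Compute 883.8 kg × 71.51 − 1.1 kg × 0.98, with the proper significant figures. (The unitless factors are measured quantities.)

6.320 × 10^4 kg

883.8 × 71.51 = 63200.538 → 6.320 × 10^4 kg (4 s.f., last digit at the 10^1 place).
1.1 × 0.98 = 1.078 → 1.1 kg (2 s.f., last digit at the 10^-1 place).
Difference: 63199.46 kg; keep the coarser place, 10^1.
Result: 6.320 × 10^4 kg.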